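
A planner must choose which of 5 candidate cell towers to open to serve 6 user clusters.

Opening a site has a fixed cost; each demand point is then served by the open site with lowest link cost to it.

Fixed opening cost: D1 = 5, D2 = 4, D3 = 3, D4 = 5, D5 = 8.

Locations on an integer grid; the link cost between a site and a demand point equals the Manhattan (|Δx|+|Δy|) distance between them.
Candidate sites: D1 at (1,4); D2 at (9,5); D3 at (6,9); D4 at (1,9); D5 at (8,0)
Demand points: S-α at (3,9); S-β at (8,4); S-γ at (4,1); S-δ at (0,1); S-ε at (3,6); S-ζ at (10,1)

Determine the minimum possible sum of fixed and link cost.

Open {D1, D2, D3}: assign each demand point to its cheapest open site.
  S-α→D3 3, S-β→D2 2, S-γ→D1 6, S-δ→D1 4, S-ε→D1 4, S-ζ→D2 5
  link cost 24, fixed 12 → total 36.
Compare {D1, D2}: link cost 28 + fixed 9 = 37.
Compare {D1, D2, D4}: link cost 23 + fixed 14 = 37.
Compare {D1, D3, D5}: link cost 23 + fixed 16 = 39.
All other subsets cost ≥ 37. Minimum total cost: 36.

36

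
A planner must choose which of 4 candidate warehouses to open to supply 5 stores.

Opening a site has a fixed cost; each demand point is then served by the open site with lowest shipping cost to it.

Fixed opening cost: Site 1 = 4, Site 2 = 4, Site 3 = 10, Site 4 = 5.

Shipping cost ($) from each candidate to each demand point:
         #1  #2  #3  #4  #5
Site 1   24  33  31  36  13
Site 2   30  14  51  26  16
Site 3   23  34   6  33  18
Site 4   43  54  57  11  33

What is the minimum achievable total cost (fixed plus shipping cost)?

Open {Site 2, Site 3, Site 4}: assign each demand point to its cheapest open site.
  #1→Site 3 23, #2→Site 2 14, #3→Site 3 6, #4→Site 4 11, #5→Site 2 16
  shipping cost 70, fixed 19 → total 89.
Compare {Site 1, Site 2, Site 3, Site 4}: shipping cost 67 + fixed 23 = 90.
Compare {Site 2, Site 3}: shipping cost 85 + fixed 14 = 99.
Compare {Site 1, Site 2, Site 3}: shipping cost 82 + fixed 18 = 100.
All other subsets cost ≥ 90. Minimum total cost: 89.

89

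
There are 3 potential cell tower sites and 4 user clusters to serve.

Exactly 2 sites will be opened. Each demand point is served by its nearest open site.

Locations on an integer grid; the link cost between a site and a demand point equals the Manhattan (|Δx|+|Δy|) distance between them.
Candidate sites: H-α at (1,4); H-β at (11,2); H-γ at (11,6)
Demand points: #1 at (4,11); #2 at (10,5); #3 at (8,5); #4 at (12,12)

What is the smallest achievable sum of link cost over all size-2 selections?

23

Open {H-α, H-γ}.
  #1→H-α 10, #2→H-γ 2, #3→H-γ 4, #4→H-γ 7  ⇒ total 23.
Compare {H-β, H-γ}: total 25.
Compare {H-α, H-β}: total 31.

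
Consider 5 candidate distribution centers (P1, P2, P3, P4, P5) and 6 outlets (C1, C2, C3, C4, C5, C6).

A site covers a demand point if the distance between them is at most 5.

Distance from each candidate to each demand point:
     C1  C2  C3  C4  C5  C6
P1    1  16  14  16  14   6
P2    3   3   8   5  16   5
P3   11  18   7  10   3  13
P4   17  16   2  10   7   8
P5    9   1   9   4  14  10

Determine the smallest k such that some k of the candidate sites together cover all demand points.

3

Coverage sets (demand points within 5 of each site):
  P1: {C1}
  P2: {C1, C2, C4, C6}
  P3: {C5}
  P4: {C3}
  P5: {C2, C4}
No 2 sites suffice: every size-2 union leaves at least one demand point uncovered.
But {P2, P3, P4} covers everything, so the minimum is 3.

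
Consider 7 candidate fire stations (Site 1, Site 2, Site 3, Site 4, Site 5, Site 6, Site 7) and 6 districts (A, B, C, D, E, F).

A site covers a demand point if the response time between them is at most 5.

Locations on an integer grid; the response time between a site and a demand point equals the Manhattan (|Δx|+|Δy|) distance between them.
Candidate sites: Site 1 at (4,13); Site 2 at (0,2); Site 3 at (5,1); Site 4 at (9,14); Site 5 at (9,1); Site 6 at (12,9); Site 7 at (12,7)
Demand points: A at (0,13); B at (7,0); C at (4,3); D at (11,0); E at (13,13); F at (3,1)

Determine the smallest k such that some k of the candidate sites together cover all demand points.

4

Coverage sets (demand points within 5 of each site):
  Site 1: {A}
  Site 2: {C, F}
  Site 3: {B, C, F}
  Site 4: {E}
  Site 5: {B, D}
  Site 6: {E}
  Site 7: {}
No 3 sites suffice: every size-3 union leaves at least one demand point uncovered.
But {Site 1, Site 2, Site 4, Site 5} covers everything, so the minimum is 4.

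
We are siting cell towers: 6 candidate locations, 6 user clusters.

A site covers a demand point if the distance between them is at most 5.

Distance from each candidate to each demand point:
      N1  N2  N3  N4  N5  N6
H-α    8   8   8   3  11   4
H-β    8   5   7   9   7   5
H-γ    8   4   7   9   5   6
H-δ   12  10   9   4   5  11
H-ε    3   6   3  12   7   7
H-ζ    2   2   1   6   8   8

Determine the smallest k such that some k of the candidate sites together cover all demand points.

Coverage sets (demand points within 5 of each site):
  H-α: {N4, N6}
  H-β: {N2, N6}
  H-γ: {N2, N5}
  H-δ: {N4, N5}
  H-ε: {N1, N3}
  H-ζ: {N1, N2, N3}
No 2 sites suffice: every size-2 union leaves at least one demand point uncovered.
But {H-α, H-γ, H-ε} covers everything, so the minimum is 3.

3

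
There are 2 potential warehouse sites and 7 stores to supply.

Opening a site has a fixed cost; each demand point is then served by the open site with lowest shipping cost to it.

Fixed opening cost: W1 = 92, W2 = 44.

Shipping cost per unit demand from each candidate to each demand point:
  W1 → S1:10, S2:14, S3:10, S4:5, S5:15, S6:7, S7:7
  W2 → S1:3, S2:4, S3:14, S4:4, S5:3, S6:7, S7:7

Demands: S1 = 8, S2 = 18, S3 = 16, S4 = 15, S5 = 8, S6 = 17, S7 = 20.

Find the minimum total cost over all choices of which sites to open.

707

Open {W2}: assign each demand point to its cheapest open site.
  S1→W2 8×3=24, S2→W2 18×4=72, S3→W2 16×14=224, S4→W2 15×4=60, S5→W2 8×3=24, S6→W2 17×7=119, S7→W2 20×7=140
  shipping cost 663, fixed 44 → total 707.
Compare {W1, W2}: shipping cost 599 + fixed 136 = 735.
Compare {W1}: shipping cost 946 + fixed 92 = 1038.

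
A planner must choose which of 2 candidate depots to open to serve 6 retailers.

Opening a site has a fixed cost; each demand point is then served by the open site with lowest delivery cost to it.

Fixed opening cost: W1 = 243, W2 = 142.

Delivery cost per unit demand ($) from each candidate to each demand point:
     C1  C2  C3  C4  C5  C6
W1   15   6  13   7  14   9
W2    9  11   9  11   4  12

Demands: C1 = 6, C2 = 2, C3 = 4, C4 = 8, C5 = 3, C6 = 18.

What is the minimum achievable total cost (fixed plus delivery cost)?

Open {W2}: assign each demand point to its cheapest open site.
  C1→W2 6×9=54, C2→W2 2×11=22, C3→W2 4×9=36, C4→W2 8×11=88, C5→W2 3×4=12, C6→W2 18×12=216
  delivery cost 428, fixed 142 → total 570.
Compare {W1}: delivery cost 414 + fixed 243 = 657.
Compare {W1, W2}: delivery cost 332 + fixed 385 = 717.

570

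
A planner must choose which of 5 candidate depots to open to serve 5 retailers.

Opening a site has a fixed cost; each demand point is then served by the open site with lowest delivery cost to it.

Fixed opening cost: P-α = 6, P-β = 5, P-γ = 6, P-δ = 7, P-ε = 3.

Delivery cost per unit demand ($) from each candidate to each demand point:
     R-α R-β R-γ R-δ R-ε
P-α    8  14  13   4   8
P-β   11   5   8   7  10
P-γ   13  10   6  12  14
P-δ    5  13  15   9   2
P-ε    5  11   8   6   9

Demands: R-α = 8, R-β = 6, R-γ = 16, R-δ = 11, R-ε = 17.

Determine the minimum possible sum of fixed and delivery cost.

Open {P-α, P-β, P-γ, P-δ}: assign each demand point to its cheapest open site.
  R-α→P-δ 8×5=40, R-β→P-β 6×5=30, R-γ→P-γ 16×6=96, R-δ→P-α 11×4=44, R-ε→P-δ 17×2=34
  delivery cost 244, fixed 24 → total 268.
Compare {P-α, P-β, P-γ, P-δ, P-ε}: delivery cost 244 + fixed 27 = 271.
Compare {P-β, P-γ, P-δ, P-ε}: delivery cost 266 + fixed 21 = 287.
Compare {P-α, P-γ, P-δ}: delivery cost 274 + fixed 19 = 293.
All other subsets cost ≥ 271. Minimum total cost: 268.

268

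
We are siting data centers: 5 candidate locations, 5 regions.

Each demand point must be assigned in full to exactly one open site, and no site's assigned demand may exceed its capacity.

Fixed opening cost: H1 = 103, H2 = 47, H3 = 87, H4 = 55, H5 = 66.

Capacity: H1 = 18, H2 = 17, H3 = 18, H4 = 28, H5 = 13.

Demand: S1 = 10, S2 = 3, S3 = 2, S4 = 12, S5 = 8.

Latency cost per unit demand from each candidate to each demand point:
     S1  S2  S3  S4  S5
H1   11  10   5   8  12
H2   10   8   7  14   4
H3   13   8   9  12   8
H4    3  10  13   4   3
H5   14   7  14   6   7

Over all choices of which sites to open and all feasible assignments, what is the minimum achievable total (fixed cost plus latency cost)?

250

Open {H2, H4}; cheapest assignment that respects the capacities:
  H2 (cap 17, load 13): S2, S3, S5 — cost 3×8 + 2×7 + 8×4 = 70
  H4 (cap 28, load 22): S1, S4 — cost 10×3 + 12×4 = 78
  Shipping 148, fixed 102 → total 250.
  Any other capacity-feasible assignment to {H2, H4} ships for at least 148.
Compare {H4, H5}: its best feasible assignment gives total 302.
Compare {H2, H4, H5}: its best feasible assignment gives total 313.
Every other set of open sites that can feasibly serve all demand totals ≥ 302 even under its best assignment. Minimum: 250.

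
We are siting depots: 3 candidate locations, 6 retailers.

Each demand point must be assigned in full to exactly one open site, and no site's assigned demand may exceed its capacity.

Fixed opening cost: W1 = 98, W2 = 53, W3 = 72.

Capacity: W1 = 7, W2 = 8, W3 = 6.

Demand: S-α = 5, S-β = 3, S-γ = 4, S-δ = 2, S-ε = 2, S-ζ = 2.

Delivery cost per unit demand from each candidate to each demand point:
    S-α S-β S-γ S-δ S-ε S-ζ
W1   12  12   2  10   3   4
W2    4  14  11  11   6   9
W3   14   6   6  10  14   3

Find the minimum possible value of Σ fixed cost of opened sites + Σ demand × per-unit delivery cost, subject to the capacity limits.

Open {W1, W2, W3}; cheapest assignment that respects the capacities:
  W1 (cap 7, load 6): S-γ, S-ε — cost 4×2 + 2×3 = 14
  W2 (cap 8, load 7): S-α, S-δ — cost 5×4 + 2×11 = 42
  W3 (cap 6, load 5): S-β, S-ζ — cost 3×6 + 2×3 = 24
  Shipping 80, fixed 223 → total 303.
  Any other capacity-feasible assignment to {W1, W2, W3} ships for at least 80.
Total demand is 18 and no other set of sites has combined capacity ≥ 18, so {W1, W2, W3} is the only feasible choice of open sites. Minimum: 303.

303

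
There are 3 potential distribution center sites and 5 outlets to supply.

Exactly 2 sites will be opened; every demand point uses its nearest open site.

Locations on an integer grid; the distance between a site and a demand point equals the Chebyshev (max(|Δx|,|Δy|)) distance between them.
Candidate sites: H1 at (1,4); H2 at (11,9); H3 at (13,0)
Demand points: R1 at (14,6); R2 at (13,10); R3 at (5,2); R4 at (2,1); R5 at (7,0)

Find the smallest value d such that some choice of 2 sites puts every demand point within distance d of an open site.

6

Open {H1, H2}.
  Farthest demand point is R5 at distance 6 (to H1); all others are ≤ 6.
With {H2, H3} the worst case is 9.
With {H1, H3} the worst case is 10.
No size-2 selection achieves below 6.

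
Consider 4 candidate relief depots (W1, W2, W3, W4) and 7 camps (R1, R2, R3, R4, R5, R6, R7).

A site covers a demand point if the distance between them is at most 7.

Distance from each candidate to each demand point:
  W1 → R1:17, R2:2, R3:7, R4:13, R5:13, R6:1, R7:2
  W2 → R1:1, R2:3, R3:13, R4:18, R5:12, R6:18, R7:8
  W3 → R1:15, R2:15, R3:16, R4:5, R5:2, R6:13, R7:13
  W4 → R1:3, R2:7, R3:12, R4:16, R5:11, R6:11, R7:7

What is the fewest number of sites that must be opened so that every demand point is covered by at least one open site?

Coverage sets (demand points within 7 of each site):
  W1: {R2, R3, R6, R7}
  W2: {R1, R2}
  W3: {R4, R5}
  W4: {R1, R2, R7}
No 2 sites suffice: every size-2 union leaves at least one demand point uncovered.
But {W1, W2, W3} covers everything, so the minimum is 3.

3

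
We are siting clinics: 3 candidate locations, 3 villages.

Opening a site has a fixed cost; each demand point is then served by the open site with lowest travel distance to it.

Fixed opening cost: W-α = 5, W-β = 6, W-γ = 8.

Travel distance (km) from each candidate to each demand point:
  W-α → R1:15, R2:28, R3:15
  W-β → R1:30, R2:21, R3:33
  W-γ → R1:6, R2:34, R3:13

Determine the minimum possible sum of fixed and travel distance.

54

Open {W-β, W-γ}: assign each demand point to its cheapest open site.
  R1→W-γ 6, R2→W-β 21, R3→W-γ 13
  travel distance 40, fixed 14 → total 54.
Compare {W-α, W-β, W-γ}: travel distance 40 + fixed 19 = 59.
Compare {W-α, W-γ}: travel distance 47 + fixed 13 = 60.
Compare {W-γ}: travel distance 53 + fixed 8 = 61.
All other subsets cost ≥ 59. Minimum total cost: 54.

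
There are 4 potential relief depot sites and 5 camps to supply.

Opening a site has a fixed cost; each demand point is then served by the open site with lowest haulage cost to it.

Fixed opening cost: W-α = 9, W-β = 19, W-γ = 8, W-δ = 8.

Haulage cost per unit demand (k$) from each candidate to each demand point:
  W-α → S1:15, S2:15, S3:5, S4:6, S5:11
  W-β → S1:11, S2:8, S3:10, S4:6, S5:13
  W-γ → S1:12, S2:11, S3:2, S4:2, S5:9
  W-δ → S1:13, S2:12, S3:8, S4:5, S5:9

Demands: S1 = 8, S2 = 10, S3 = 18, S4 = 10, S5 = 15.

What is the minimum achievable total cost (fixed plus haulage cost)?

Open {W-β, W-γ}: assign each demand point to its cheapest open site.
  S1→W-β 8×11=88, S2→W-β 10×8=80, S3→W-γ 18×2=36, S4→W-γ 10×2=20, S5→W-γ 15×9=135
  haulage cost 359, fixed 27 → total 386.
Compare {W-β, W-γ, W-δ}: haulage cost 359 + fixed 35 = 394.
Compare {W-α, W-β, W-γ}: haulage cost 359 + fixed 36 = 395.
Compare {W-α, W-β, W-γ, W-δ}: haulage cost 359 + fixed 44 = 403.
All other subsets cost ≥ 394. Minimum total cost: 386.

386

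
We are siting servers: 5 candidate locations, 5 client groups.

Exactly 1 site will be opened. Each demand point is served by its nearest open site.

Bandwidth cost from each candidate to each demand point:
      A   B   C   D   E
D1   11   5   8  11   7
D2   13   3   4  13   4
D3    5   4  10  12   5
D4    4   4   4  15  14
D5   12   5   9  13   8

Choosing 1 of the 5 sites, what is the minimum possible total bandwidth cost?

Open {D3}.
  A→D3 5, B→D3 4, C→D3 10, D→D3 12, E→D3 5  ⇒ total 36.
Compare {D2}: total 37.
Compare {D4}: total 41.
No size-1 selection does better; minimum is 36.

36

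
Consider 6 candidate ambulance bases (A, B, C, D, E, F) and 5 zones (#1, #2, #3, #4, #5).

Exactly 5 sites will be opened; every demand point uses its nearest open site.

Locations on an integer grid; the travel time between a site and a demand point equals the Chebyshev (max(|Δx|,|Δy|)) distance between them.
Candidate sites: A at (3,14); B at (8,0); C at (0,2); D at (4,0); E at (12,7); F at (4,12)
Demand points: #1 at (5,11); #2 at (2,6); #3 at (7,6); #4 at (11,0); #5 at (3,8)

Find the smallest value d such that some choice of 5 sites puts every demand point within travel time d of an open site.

Open {A, B, C, E, F}.
  Farthest demand point is #3 at travel time 5 (to E); all others are ≤ 5.
With {B, C, D, E, F} the worst case is 5.
With {A, B, C, D, E} the worst case is 6.
No size-5 selection achieves below 5.

5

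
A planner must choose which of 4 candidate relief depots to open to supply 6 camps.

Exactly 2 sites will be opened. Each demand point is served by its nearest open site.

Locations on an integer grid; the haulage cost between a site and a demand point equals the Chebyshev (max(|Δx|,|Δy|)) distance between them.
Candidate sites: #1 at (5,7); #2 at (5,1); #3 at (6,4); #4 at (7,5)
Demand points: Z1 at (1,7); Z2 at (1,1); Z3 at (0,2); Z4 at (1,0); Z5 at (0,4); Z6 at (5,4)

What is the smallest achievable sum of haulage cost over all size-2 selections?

24

Open {#2, #3}.
  Z1→#3 5, Z2→#2 4, Z3→#2 5, Z4→#2 4, Z5→#2 5, Z6→#3 1  ⇒ total 24.
Compare {#1, #2}: total 25.
Compare {#1, #3}: total 25.
No size-2 selection does better; minimum is 24.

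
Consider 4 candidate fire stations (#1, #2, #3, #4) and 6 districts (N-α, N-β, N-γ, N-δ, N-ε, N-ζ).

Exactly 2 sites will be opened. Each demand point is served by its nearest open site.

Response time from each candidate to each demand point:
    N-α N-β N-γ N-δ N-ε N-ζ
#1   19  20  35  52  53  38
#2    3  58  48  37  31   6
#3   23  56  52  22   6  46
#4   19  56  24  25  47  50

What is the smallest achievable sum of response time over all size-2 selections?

132

Open {#1, #2}.
  N-α→#2 3, N-β→#1 20, N-γ→#1 35, N-δ→#2 37, N-ε→#2 31, N-ζ→#2 6  ⇒ total 132.
Compare {#1, #3}: total 140.
Compare {#2, #3}: total 141.
No size-2 selection does better; minimum is 132.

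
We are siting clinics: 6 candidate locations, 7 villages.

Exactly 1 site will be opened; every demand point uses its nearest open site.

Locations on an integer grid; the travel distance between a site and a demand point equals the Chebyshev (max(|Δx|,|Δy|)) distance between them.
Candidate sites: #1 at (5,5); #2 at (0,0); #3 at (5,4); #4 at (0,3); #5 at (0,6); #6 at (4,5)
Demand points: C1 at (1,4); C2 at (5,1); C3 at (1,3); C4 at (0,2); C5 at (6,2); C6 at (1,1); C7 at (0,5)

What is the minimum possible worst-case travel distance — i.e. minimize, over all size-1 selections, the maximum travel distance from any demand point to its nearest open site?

4

Open {#6}.
  Farthest demand point is C2 at travel distance 4 (to #6); all others are ≤ 4.
With {#1} the worst case is 5.
With {#3} the worst case is 5.
No size-1 selection achieves below 4.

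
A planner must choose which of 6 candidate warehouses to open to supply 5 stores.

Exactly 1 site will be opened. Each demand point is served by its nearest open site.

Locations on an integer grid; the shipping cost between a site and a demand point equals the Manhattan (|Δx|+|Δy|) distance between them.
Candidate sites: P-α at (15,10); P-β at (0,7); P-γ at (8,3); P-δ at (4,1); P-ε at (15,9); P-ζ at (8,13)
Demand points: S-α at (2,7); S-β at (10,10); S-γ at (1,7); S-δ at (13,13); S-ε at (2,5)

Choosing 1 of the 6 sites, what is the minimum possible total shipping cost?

Open {P-β}.
  S-α→P-β 2, S-β→P-β 13, S-γ→P-β 1, S-δ→P-β 19, S-ε→P-β 4  ⇒ total 39.
Compare {P-ζ}: total 49.
Compare {P-γ}: total 53.
No size-1 selection does better; minimum is 39.

39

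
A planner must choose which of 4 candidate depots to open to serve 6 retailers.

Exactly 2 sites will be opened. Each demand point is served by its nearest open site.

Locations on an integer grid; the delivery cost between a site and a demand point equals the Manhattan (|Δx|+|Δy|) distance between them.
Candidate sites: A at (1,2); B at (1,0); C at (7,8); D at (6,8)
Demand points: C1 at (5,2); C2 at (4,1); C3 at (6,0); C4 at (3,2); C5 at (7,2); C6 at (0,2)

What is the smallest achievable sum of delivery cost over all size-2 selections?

22

Open {A, B}.
  C1→A 4, C2→A 4, C3→B 5, C4→A 2, C5→A 6, C6→A 1  ⇒ total 22.
Compare {A, C}: total 24.
Compare {A, D}: total 24.
No size-2 selection does better; minimum is 22.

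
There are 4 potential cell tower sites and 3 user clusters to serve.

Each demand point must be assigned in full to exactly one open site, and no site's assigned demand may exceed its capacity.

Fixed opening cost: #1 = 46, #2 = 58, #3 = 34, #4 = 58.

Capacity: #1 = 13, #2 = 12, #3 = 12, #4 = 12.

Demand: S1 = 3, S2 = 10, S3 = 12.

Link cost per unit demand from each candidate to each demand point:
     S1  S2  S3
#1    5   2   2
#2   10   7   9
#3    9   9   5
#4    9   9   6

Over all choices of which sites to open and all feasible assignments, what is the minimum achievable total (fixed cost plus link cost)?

175

Open {#1, #3}; cheapest assignment that respects the capacities:
  #1 (cap 13, load 13): S1, S2 — cost 3×5 + 10×2 = 35
  #3 (cap 12, load 12): S3 — cost 12×5 = 60
  Shipping 95, fixed 80 → total 175.
  Any other capacity-feasible assignment to {#1, #3} ships for at least 95.
Compare {#1, #4}: its best feasible assignment gives total 211.
Compare {#1, #2, #3}: its best feasible assignment gives total 233.
Every other set of open sites that can feasibly serve all demand totals ≥ 211 even under its best assignment. Minimum: 175.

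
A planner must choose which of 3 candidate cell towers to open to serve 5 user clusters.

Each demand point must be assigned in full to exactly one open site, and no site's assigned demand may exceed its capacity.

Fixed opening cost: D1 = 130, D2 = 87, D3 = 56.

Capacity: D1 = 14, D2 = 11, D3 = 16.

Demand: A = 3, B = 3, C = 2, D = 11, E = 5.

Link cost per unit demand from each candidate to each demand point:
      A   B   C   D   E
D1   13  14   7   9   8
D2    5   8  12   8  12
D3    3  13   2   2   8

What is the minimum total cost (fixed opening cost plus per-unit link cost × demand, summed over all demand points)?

262

Open {D2, D3}; cheapest assignment that respects the capacities:
  D2 (cap 11, load 8): B, E — cost 3×8 + 5×12 = 84
  D3 (cap 16, load 16): A, C, D — cost 3×3 + 2×2 + 11×2 = 35
  Shipping 119, fixed 143 → total 262.
  Any other capacity-feasible assignment to {D2, D3} ships for at least 119.
Compare {D1, D3}: its best feasible assignment gives total 303.
Compare {D1, D2, D3}: its best feasible assignment gives total 372.
Every other set of open sites that can feasibly serve all demand totals ≥ 303 even under its best assignment. Minimum: 262.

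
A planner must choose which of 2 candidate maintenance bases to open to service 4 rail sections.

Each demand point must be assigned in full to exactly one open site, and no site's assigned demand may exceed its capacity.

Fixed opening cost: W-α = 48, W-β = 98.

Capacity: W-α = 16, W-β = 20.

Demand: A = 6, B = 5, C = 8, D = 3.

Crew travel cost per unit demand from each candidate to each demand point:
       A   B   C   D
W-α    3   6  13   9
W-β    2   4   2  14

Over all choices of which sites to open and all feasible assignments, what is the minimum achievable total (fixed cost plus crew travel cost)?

221

Open {W-α, W-β}; cheapest assignment that respects the capacities:
  W-α (cap 16, load 3): D — cost 3×9 = 27
  W-β (cap 20, load 19): A, B, C — cost 6×2 + 5×4 + 8×2 = 48
  Shipping 75, fixed 146 → total 221.
  Any other capacity-feasible assignment to {W-α, W-β} ships for at least 75.
Total demand is 22 and no other set of sites has combined capacity ≥ 22, so {W-α, W-β} is the only feasible choice of open sites. Minimum: 221.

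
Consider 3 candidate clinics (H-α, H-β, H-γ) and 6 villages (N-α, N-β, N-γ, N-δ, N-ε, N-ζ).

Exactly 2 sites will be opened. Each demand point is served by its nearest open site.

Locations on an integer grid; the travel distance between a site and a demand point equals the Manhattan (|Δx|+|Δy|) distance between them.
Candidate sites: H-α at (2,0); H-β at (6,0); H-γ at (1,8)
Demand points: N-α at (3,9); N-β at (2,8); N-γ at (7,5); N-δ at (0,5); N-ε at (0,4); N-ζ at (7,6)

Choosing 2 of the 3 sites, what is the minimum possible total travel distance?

Open {H-β, H-γ}.
  N-α→H-γ 3, N-β→H-γ 1, N-γ→H-β 6, N-δ→H-γ 4, N-ε→H-γ 5, N-ζ→H-β 7  ⇒ total 26.
Compare {H-α, H-γ}: total 30.
Compare {H-α, H-β}: total 44.

26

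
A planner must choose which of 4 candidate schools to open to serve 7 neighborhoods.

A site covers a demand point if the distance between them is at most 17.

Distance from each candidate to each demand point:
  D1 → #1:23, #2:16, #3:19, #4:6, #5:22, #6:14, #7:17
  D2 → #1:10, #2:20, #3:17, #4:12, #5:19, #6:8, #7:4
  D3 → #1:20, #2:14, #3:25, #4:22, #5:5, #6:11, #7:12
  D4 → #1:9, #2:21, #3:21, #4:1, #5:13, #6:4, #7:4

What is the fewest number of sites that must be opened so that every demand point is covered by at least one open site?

Coverage sets (demand points within 17 of each site):
  D1: {#2, #4, #6, #7}
  D2: {#1, #3, #4, #6, #7}
  D3: {#2, #5, #6, #7}
  D4: {#1, #4, #5, #6, #7}
No single site covers all 7 demand points.
But {D2, D3} covers everything, so the minimum is 2.

2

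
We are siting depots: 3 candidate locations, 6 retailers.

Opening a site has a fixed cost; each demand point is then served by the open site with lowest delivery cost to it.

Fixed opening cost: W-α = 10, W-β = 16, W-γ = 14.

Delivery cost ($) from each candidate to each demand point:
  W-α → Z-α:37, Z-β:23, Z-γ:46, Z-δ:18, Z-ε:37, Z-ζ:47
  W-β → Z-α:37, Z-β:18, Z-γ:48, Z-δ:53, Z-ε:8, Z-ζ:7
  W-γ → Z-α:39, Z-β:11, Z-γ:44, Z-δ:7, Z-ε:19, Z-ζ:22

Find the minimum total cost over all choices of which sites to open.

144

Open {W-β, W-γ}: assign each demand point to its cheapest open site.
  Z-α→W-β 37, Z-β→W-γ 11, Z-γ→W-γ 44, Z-δ→W-γ 7, Z-ε→W-β 8, Z-ζ→W-β 7
  delivery cost 114, fixed 30 → total 144.
Compare {W-α, W-β, W-γ}: delivery cost 114 + fixed 40 = 154.
Compare {W-γ}: delivery cost 142 + fixed 14 = 156.
Compare {W-α, W-β}: delivery cost 134 + fixed 26 = 160.
All other subsets cost ≥ 154. Minimum total cost: 144.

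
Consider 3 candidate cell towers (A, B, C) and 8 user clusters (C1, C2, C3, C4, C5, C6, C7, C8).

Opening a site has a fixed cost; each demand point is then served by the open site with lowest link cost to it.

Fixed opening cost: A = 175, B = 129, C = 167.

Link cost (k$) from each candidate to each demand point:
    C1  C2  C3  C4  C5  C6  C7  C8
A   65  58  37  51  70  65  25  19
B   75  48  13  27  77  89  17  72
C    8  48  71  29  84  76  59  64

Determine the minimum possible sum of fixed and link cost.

547

Open {B}: assign each demand point to its cheapest open site.
  C1→B 75, C2→B 48, C3→B 13, C4→B 27, C5→B 77, C6→B 89, C7→B 17, C8→B 72
  link cost 418, fixed 129 → total 547.
Compare {A}: link cost 390 + fixed 175 = 565.
Compare {C}: link cost 439 + fixed 167 = 606.
Compare {B, C}: link cost 330 + fixed 296 = 626.
All other subsets cost ≥ 565. Minimum total cost: 547.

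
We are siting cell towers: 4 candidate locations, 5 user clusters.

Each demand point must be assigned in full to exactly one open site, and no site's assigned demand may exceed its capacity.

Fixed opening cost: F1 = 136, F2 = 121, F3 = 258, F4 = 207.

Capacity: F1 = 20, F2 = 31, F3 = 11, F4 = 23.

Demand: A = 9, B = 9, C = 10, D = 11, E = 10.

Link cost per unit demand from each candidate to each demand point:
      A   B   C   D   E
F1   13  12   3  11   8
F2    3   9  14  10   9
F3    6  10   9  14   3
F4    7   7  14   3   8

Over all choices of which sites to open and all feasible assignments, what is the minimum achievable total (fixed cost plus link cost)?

Open {F1, F2}; cheapest assignment that respects the capacities:
  F1 (cap 20, load 20): C, E — cost 10×3 + 10×8 = 110
  F2 (cap 31, load 29): A, B, D — cost 9×3 + 9×9 + 11×10 = 218
  Shipping 328, fixed 257 → total 585.
  Any other capacity-feasible assignment to {F1, F2} ships for at least 328.
Compare {F2, F4}: its best feasible assignment gives total 681.
Compare {F1, F2, F4}: its best feasible assignment gives total 697.
Every other set of open sites that can feasibly serve all demand totals ≥ 681 even under its best assignment. Minimum: 585.

585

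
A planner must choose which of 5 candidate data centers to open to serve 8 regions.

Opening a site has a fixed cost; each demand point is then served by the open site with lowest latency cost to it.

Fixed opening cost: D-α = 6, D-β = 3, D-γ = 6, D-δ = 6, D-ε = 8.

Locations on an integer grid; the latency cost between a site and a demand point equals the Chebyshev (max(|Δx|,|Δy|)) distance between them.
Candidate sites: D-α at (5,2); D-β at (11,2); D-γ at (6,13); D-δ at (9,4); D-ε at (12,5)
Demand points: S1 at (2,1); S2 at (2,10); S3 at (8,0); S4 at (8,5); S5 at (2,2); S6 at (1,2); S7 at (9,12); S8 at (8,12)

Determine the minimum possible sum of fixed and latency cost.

37

Open {D-α, D-γ}: assign each demand point to its cheapest open site.
  S1→D-α 3, S2→D-γ 4, S3→D-α 3, S4→D-α 3, S5→D-α 3, S6→D-α 4, S7→D-γ 3, S8→D-γ 2
  latency cost 25, fixed 12 → total 37.
Compare {D-α, D-β, D-γ}: latency cost 25 + fixed 15 = 40.
Compare {D-α, D-γ, D-δ}: latency cost 23 + fixed 18 = 41.
Compare {D-α, D-β, D-γ, D-δ}: latency cost 23 + fixed 21 = 44.
All other subsets cost ≥ 40. Minimum total cost: 37.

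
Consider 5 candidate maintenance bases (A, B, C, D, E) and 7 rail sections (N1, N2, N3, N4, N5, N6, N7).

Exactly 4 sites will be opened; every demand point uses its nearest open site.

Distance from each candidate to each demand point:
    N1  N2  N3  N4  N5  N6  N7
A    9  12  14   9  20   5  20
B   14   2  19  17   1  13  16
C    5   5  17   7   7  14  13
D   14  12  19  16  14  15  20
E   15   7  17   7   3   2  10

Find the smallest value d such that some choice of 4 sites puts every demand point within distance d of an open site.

14

Open {A, B, C, D}.
  Farthest demand point is N3 at distance 14 (to A); all others are ≤ 14.
With {A, B, C, E} the worst case is 14.
With {A, B, D, E} the worst case is 14.
No size-4 selection achieves below 14.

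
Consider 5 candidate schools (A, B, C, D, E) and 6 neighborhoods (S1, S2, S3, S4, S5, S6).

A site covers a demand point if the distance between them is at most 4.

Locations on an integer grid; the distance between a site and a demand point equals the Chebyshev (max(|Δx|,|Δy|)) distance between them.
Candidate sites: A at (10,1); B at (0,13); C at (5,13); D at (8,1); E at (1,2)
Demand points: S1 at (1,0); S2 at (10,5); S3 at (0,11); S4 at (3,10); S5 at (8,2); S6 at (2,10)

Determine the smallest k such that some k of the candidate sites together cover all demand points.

3

Coverage sets (demand points within 4 of each site):
  A: {S2, S5}
  B: {S3, S4, S6}
  C: {S4, S6}
  D: {S2, S5}
  E: {S1}
No 2 sites suffice: every size-2 union leaves at least one demand point uncovered.
But {A, B, E} covers everything, so the minimum is 3.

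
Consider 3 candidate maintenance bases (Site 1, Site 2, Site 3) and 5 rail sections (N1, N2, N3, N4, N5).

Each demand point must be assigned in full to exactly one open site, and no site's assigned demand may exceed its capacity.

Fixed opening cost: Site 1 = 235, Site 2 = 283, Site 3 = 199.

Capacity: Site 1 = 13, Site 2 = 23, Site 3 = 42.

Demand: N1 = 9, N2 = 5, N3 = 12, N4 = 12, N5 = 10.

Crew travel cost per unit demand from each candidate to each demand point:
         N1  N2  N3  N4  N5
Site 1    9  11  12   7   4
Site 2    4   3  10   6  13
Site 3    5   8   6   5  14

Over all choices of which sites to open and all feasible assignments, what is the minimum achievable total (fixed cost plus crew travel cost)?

691

Open {Site 1, Site 3}; cheapest assignment that respects the capacities:
  Site 1 (cap 13, load 10): N5 — cost 10×4 = 40
  Site 3 (cap 42, load 38): N1, N2, N3, N4 — cost 9×5 + 5×8 + 12×6 + 12×5 = 217
  Shipping 257, fixed 434 → total 691.
  Any other capacity-feasible assignment to {Site 1, Site 3} ships for at least 257.
Compare {Site 2, Site 3}: its best feasible assignment gives total 804.
Compare {Site 1, Site 2, Site 3}: its best feasible assignment gives total 940.
Every other set of open sites that can feasibly serve all demand totals ≥ 804 even under its best assignment. Minimum: 691.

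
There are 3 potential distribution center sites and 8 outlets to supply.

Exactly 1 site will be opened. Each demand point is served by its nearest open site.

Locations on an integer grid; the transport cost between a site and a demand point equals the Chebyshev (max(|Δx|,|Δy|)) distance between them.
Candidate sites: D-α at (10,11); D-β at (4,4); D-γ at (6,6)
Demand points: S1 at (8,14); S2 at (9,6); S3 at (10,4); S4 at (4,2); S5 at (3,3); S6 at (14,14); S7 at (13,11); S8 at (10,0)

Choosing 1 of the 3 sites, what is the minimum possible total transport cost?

Open {D-γ}.
  S1→D-γ 8, S2→D-γ 3, S3→D-γ 4, S4→D-γ 4, S5→D-γ 3, S6→D-γ 8, S7→D-γ 7, S8→D-γ 6  ⇒ total 43.
Compare {D-β}: total 49.
Compare {D-α}: total 50.

43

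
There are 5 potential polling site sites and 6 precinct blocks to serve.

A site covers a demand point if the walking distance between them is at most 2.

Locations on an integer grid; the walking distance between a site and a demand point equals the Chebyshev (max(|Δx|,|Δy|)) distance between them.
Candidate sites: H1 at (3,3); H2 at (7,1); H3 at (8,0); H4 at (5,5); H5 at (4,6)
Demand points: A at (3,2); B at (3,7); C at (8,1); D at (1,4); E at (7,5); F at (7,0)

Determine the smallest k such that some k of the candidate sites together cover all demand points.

Coverage sets (demand points within 2 of each site):
  H1: {A, D}
  H2: {C, F}
  H3: {C, F}
  H4: {B, E}
  H5: {B}
No 2 sites suffice: every size-2 union leaves at least one demand point uncovered.
But {H1, H2, H4} covers everything, so the minimum is 3.

3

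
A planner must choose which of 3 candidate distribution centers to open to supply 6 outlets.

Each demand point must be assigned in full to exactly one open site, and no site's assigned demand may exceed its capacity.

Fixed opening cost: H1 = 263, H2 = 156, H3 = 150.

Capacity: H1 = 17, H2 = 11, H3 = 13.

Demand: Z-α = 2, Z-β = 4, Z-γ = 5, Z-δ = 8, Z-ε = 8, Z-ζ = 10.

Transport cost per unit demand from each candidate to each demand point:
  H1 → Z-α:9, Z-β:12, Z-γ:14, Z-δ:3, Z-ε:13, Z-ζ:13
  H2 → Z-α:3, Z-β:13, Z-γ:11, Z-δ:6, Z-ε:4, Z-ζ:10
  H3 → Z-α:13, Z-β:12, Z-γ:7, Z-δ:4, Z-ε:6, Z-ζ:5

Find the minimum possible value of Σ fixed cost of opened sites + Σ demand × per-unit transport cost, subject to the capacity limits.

Open {H1, H2, H3}; cheapest assignment that respects the capacities:
  H1 (cap 17, load 17): Z-β, Z-γ, Z-δ — cost 4×12 + 5×14 + 8×3 = 142
  H2 (cap 11, load 10): Z-α, Z-ε — cost 2×3 + 8×4 = 38
  H3 (cap 13, load 10): Z-ζ — cost 10×5 = 50
  Shipping 230, fixed 569 → total 799.
  Any other capacity-feasible assignment to {H1, H2, H3} ships for at least 230.
Total demand is 37 and no other set of sites has combined capacity ≥ 37, so {H1, H2, H3} is the only feasible choice of open sites. Minimum: 799.

799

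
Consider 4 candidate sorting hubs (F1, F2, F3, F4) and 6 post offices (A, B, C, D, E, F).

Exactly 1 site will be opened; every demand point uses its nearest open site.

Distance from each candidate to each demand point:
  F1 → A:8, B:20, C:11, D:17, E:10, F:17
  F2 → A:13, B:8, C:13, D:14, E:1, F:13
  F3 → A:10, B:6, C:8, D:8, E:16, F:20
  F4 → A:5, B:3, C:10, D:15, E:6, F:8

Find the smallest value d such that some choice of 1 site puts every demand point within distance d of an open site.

Open {F2}.
  Farthest demand point is D at distance 14 (to F2); all others are ≤ 14.
With {F4} the worst case is 15.
With {F1} the worst case is 20.
No size-1 selection achieves below 14.

14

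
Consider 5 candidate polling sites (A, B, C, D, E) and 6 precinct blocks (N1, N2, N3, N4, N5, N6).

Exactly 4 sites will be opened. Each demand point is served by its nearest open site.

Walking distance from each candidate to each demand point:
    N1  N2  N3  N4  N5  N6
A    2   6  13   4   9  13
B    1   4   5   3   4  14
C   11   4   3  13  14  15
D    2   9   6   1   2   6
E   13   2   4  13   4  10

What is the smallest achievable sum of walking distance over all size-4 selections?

Open {B, C, D, E}.
  N1→B 1, N2→E 2, N3→C 3, N4→D 1, N5→D 2, N6→D 6  ⇒ total 15.
Compare {A, B, D, E}: total 16.
Compare {A, C, D, E}: total 16.
No size-4 selection does better; minimum is 15.

15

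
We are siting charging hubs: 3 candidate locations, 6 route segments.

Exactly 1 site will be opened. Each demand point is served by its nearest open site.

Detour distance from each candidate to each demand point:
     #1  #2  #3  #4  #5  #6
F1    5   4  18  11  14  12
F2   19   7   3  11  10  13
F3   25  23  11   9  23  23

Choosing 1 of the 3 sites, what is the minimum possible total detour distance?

63

Open {F2}.
  #1→F2 19, #2→F2 7, #3→F2 3, #4→F2 11, #5→F2 10, #6→F2 13  ⇒ total 63.
Compare {F1}: total 64.
Compare {F3}: total 114.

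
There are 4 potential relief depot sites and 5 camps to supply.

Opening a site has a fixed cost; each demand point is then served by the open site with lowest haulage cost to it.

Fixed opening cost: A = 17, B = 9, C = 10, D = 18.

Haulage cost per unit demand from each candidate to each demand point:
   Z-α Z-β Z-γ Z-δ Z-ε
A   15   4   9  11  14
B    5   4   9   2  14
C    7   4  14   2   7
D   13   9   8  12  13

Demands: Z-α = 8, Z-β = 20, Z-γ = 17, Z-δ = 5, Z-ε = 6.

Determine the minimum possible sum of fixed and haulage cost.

344

Open {B, C}: assign each demand point to its cheapest open site.
  Z-α→B 8×5=40, Z-β→B 20×4=80, Z-γ→B 17×9=153, Z-δ→B 5×2=10, Z-ε→C 6×7=42
  haulage cost 325, fixed 19 → total 344.
Compare {B, C, D}: haulage cost 308 + fixed 37 = 345.
Compare {C, D}: haulage cost 324 + fixed 28 = 352.
Compare {A, B, C}: haulage cost 325 + fixed 36 = 361.
All other subsets cost ≥ 345. Minimum total cost: 344.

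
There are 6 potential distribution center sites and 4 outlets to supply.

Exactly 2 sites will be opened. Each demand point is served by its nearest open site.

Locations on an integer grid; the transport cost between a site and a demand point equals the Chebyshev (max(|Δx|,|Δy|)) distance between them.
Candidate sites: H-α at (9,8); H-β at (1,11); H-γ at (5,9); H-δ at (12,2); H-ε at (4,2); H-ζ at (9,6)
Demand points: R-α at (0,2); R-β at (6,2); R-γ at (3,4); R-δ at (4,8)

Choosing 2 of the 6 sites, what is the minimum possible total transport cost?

Open {H-γ, H-ε}.
  R-α→H-ε 4, R-β→H-ε 2, R-γ→H-ε 2, R-δ→H-γ 1  ⇒ total 9.
Compare {H-β, H-ε}: total 11.
Compare {H-α, H-ε}: total 13.
No size-2 selection does better; minimum is 9.

9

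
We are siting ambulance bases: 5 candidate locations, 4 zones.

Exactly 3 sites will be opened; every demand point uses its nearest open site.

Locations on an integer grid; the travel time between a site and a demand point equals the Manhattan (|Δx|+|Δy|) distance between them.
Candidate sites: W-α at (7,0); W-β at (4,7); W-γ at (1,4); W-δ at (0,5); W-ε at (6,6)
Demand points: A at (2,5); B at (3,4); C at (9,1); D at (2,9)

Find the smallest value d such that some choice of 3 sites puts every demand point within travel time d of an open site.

4

Open {W-α, W-β, W-γ}.
  Farthest demand point is D at travel time 4 (to W-β); all others are ≤ 4.
With {W-α, W-β, W-δ} the worst case is 4.
With {W-α, W-β, W-ε} the worst case is 4.
No size-3 selection achieves below 4.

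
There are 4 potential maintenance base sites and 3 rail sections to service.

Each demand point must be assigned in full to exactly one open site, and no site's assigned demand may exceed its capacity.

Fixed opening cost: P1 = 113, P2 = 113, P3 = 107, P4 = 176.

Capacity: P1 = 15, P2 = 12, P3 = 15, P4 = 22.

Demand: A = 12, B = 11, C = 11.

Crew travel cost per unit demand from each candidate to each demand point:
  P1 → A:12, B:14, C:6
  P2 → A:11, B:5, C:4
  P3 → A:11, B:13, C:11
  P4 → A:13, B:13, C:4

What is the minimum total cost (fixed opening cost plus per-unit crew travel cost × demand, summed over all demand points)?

Open {P1, P2, P3}; cheapest assignment that respects the capacities:
  P1 (cap 15, load 11): C — cost 11×6 = 66
  P2 (cap 12, load 11): B — cost 11×5 = 55
  P3 (cap 15, load 12): A — cost 12×11 = 132
  Shipping 253, fixed 333 → total 586.
  Any other capacity-feasible assignment to {P1, P2, P3} ships for at least 253.
Compare {P3, P4}: its best feasible assignment gives total 602.
Compare {P2, P4}: its best feasible assignment gives total 608.
Every other set of open sites that can feasibly serve all demand totals ≥ 602 even under its best assignment. Minimum: 586.

586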